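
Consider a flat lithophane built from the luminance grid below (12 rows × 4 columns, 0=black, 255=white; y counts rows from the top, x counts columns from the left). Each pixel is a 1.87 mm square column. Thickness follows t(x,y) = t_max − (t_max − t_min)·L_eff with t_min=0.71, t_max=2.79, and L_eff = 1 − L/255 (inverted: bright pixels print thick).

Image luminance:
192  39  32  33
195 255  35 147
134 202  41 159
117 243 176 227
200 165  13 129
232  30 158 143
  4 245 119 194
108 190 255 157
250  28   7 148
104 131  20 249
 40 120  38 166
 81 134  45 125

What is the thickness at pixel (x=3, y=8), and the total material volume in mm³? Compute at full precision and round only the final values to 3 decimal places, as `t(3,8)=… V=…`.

span = t_max - t_min = 2.79 - 0.71 = 2.080
L(3,8) = 148, L_eff = 1 - 148/255 = 0.419608 (inverted)
t(3,8) = 2.79 - 2.080·0.419608 = 1.917
Σt over all 12·4 pixels = 36168/425 ≈ 85.1011765
V = pitch²·Σt = 1.87²·36168/425 = 297.590

t(3,8)=1.917 V=297.590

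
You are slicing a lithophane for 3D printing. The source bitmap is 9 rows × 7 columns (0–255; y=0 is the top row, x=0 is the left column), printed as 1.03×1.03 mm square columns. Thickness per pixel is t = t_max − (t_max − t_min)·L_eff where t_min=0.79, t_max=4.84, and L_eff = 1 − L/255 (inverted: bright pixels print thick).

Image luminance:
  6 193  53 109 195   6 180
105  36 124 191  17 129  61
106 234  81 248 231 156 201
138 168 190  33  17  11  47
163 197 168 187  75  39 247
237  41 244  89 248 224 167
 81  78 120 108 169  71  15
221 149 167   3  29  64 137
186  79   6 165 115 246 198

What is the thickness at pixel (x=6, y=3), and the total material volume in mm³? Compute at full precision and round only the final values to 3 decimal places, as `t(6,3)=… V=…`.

span = t_max - t_min = 4.84 - 0.79 = 4.050
L(6,3) = 47, L_eff = 1 - 47/255 = 0.815686 (inverted)
t(6,3) = 4.84 - 4.050·0.815686 = 1.536
Σt over all 9·7 pixels = 150291/850 ≈ 176.8129412
V = pitch²·Σt = 1.03²·150291/850 = 187.581

t(6,3)=1.536 V=187.581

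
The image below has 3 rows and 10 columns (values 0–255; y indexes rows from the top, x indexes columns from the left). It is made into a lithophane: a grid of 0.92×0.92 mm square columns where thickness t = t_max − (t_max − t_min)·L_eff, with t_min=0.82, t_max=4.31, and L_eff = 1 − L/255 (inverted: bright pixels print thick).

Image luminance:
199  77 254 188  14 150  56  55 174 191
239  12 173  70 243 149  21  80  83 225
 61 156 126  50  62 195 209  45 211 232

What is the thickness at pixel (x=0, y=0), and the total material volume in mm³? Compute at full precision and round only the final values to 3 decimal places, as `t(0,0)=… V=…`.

span = t_max - t_min = 4.31 - 0.82 = 3.490
L(0,0) = 199, L_eff = 1 - 199/255 = 0.219608 (inverted)
t(0,0) = 4.31 - 3.490·0.219608 = 3.544
Σt over all 3·10 pixels = 20233/255 ≈ 79.3450980
V = pitch²·Σt = 0.92²·20233/255 = 67.158

t(0,0)=3.544 V=67.158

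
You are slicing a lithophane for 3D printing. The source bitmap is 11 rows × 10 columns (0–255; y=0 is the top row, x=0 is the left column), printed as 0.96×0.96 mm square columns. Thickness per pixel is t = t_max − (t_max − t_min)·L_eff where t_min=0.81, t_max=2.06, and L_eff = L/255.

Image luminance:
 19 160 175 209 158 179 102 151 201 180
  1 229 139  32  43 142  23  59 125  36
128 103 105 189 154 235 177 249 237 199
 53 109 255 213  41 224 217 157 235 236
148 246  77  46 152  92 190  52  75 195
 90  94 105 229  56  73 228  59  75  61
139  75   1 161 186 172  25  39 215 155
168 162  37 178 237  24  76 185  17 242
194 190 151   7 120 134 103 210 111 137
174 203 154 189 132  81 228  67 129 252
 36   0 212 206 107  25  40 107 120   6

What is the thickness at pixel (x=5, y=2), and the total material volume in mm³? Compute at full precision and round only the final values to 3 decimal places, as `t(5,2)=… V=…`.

t(5,2)=0.908 V=143.143

span = t_max - t_min = 2.06 - 0.81 = 1.250
L(5,2) = 235, L_eff = 235/255 = 0.921569
t(5,2) = 2.06 - 1.250·0.921569 = 0.908
Σt over all 11·10 pixels = 52809/340 ≈ 155.3205882
V = pitch²·Σt = 0.96²·52809/340 = 143.143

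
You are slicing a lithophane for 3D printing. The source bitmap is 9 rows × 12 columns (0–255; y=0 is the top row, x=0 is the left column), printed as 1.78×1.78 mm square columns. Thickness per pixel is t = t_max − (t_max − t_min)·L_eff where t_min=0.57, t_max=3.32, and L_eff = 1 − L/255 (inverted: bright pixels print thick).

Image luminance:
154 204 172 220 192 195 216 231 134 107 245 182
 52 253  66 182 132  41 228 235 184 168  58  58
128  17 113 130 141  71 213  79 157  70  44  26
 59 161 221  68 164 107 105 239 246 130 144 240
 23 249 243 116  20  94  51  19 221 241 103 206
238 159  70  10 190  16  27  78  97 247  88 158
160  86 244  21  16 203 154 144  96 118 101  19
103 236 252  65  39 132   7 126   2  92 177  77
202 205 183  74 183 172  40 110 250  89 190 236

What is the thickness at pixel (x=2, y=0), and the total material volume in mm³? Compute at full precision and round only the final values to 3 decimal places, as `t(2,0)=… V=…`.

t(2,0)=2.425 V=692.206

span = t_max - t_min = 3.32 - 0.57 = 2.750
L(2,0) = 172, L_eff = 1 - 172/255 = 0.325490 (inverted)
t(2,0) = 3.32 - 2.750·0.325490 = 2.425
Σt over all 9·12 pixels = 185701/850 ≈ 218.4717647
V = pitch²·Σt = 1.78²·185701/850 = 692.206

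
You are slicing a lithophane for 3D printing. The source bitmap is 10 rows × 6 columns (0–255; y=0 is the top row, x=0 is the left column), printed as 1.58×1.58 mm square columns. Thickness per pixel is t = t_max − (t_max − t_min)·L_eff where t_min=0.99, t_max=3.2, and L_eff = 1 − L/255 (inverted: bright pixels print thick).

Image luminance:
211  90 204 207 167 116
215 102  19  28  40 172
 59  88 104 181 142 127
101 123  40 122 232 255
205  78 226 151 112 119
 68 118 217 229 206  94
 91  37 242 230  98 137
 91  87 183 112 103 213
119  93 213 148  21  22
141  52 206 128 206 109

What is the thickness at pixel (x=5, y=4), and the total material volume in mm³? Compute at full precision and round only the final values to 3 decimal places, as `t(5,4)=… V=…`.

t(5,4)=2.021 V=322.452

span = t_max - t_min = 3.2 - 0.99 = 2.210
L(5,4) = 119, L_eff = 1 - 119/255 = 0.533333 (inverted)
t(5,4) = 3.2 - 2.210·0.533333 = 2.021
Σt over all 10·6 pixels = 775/6 ≈ 129.1666667
V = pitch²·Σt = 1.58²·775/6 = 322.452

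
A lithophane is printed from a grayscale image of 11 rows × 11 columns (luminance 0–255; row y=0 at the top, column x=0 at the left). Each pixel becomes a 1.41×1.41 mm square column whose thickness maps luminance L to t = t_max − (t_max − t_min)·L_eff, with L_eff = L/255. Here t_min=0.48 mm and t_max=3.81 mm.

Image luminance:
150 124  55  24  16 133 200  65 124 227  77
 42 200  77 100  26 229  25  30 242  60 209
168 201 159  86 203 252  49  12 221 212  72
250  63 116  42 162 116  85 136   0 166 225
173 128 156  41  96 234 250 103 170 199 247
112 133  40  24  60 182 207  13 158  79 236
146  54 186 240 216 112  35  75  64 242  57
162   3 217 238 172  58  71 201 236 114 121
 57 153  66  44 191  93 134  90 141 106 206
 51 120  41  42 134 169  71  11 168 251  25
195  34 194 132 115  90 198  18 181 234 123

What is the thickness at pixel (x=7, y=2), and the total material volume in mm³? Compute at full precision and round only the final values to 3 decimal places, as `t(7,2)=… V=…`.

span = t_max - t_min = 3.81 - 0.48 = 3.330
L(7,2) = 12, L_eff = 12/255 = 0.047059
t(7,2) = 3.81 - 3.330·0.047059 = 3.653
Σt over all 11·11 pixels = 442503/1700 ≈ 260.2958824
V = pitch²·Σt = 1.41²·442503/1700 = 517.494

t(7,2)=3.653 V=517.494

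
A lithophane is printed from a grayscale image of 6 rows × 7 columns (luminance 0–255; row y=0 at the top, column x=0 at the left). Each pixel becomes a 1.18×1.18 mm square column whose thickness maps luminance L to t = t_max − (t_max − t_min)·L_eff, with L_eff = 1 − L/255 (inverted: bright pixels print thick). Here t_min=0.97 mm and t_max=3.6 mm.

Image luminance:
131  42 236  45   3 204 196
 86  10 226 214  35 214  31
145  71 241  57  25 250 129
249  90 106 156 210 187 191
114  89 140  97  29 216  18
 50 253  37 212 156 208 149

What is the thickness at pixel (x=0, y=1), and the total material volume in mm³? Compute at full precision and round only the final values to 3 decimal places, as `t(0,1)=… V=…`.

t(0,1)=1.857 V=136.400

span = t_max - t_min = 3.6 - 0.97 = 2.630
L(0,1) = 86, L_eff = 1 - 86/255 = 0.662745 (inverted)
t(0,1) = 3.6 - 2.630·0.662745 = 1.857
Σt over all 6·7 pixels = 1248997/12750 ≈ 97.9605490
V = pitch²·Σt = 1.18²·1248997/12750 = 136.400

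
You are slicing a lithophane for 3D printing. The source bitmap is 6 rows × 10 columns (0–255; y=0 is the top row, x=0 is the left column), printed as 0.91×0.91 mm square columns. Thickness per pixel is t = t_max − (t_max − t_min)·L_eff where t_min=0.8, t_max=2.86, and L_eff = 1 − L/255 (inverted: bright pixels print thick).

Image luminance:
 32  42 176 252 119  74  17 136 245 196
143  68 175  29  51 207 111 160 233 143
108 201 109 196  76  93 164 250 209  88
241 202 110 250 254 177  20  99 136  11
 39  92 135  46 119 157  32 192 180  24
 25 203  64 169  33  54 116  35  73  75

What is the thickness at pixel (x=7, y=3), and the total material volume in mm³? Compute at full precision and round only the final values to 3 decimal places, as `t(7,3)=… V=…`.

span = t_max - t_min = 2.86 - 0.8 = 2.060
L(7,3) = 99, L_eff = 1 - 99/255 = 0.611765 (inverted)
t(7,3) = 2.86 - 2.060·0.611765 = 1.600
Σt over all 6·10 pixels = 690499/6375 ≈ 108.3135686
V = pitch²·Σt = 0.91²·690499/6375 = 89.694

t(7,3)=1.600 V=89.694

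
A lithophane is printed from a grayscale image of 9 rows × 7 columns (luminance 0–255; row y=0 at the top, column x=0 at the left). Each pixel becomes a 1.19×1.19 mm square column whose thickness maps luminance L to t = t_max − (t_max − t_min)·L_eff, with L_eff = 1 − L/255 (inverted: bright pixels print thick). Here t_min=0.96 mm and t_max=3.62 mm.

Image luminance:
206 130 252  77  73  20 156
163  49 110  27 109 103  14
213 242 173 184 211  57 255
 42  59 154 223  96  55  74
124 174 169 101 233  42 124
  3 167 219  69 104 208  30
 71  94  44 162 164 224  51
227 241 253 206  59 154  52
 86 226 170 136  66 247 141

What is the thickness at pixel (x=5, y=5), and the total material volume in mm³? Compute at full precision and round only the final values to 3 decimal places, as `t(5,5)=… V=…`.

span = t_max - t_min = 3.62 - 0.96 = 2.660
L(5,5) = 208, L_eff = 1 - 208/255 = 0.184314 (inverted)
t(5,5) = 3.62 - 2.660·0.184314 = 3.130
Σt over all 9·7 pixels = 942032/6375 ≈ 147.7697255
V = pitch²·Σt = 1.19²·942032/6375 = 209.257

t(5,5)=3.130 V=209.257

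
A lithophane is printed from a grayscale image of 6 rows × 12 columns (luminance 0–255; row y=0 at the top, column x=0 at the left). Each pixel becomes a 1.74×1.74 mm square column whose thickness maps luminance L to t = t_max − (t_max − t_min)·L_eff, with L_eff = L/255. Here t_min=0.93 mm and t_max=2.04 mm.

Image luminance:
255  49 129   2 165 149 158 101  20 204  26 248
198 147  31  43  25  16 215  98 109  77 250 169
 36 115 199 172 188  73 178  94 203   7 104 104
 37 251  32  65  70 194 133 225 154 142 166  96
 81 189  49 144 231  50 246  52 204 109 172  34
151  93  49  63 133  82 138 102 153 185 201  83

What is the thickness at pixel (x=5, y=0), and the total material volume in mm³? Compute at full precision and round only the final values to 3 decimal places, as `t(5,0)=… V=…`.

t(5,0)=1.391 V=327.190

span = t_max - t_min = 2.04 - 0.93 = 1.110
L(5,0) = 149, L_eff = 149/255 = 0.584314
t(5,0) = 2.04 - 1.110·0.584314 = 1.391
Σt over all 6·12 pixels = 229647/2125 ≈ 108.0691765
V = pitch²·Σt = 1.74²·229647/2125 = 327.190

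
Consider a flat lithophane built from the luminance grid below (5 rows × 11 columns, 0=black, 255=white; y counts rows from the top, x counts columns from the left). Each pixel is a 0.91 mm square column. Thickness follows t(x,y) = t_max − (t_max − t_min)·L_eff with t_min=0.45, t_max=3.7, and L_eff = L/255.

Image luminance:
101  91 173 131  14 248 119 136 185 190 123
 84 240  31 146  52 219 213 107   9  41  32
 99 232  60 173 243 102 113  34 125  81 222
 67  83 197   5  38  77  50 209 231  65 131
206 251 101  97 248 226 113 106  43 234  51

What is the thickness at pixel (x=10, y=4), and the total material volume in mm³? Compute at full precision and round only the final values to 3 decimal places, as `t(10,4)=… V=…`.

span = t_max - t_min = 3.7 - 0.45 = 3.250
L(10,4) = 51, L_eff = 51/255 = 0.200000
t(10,4) = 3.7 - 3.250·0.200000 = 3.050
Σt over all 5·11 pixels = 29149/255 ≈ 114.3098039
V = pitch²·Σt = 0.91²·29149/255 = 94.660

t(10,4)=3.050 V=94.660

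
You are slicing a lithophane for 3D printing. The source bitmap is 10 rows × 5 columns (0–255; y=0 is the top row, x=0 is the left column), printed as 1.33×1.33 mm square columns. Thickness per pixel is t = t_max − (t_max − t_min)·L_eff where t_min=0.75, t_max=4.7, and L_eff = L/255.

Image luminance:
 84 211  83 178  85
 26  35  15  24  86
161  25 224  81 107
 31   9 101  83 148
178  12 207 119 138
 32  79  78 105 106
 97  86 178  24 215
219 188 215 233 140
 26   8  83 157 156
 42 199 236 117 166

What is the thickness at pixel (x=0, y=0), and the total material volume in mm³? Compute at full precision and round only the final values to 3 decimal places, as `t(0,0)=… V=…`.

span = t_max - t_min = 4.7 - 0.75 = 3.950
L(0,0) = 84, L_eff = 84/255 = 0.329412
t(0,0) = 4.7 - 3.950·0.329412 = 3.399
Σt over all 10·5 pixels = 188314/1275 ≈ 147.6972549
V = pitch²·Σt = 1.33²·188314/1275 = 261.262

t(0,0)=3.399 V=261.262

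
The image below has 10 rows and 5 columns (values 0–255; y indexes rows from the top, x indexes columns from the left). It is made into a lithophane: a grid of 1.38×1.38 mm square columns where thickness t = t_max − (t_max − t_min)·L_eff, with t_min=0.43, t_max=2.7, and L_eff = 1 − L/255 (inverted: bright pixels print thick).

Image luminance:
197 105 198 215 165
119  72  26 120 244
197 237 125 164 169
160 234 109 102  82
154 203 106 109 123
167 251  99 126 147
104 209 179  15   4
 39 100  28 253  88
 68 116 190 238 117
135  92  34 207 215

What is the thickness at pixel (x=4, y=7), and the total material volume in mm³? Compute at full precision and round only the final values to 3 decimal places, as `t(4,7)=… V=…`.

t(4,7)=1.213 V=158.869

span = t_max - t_min = 2.7 - 0.43 = 2.270
L(4,7) = 88, L_eff = 1 - 88/255 = 0.654902 (inverted)
t(4,7) = 2.7 - 2.270·0.654902 = 1.213
Σt over all 10·5 pixels = 1063631/12750 ≈ 83.4220392
V = pitch²·Σt = 1.38²·1063631/12750 = 158.869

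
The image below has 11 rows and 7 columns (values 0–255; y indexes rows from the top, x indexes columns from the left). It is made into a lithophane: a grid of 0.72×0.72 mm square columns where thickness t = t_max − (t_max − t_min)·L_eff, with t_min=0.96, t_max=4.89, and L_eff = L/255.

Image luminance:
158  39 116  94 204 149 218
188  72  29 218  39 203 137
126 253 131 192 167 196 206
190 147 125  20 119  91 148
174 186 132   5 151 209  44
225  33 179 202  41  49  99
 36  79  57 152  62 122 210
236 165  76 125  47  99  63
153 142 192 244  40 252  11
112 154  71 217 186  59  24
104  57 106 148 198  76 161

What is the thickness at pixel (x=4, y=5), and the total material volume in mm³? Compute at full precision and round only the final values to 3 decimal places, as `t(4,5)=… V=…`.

t(4,5)=4.258 V=115.778

span = t_max - t_min = 4.89 - 0.96 = 3.930
L(4,5) = 41, L_eff = 41/255 = 0.160784
t(4,5) = 4.89 - 3.930·0.160784 = 4.258
Σt over all 11·7 pixels = 379673/1700 ≈ 223.3370588
V = pitch²·Σt = 0.72²·379673/1700 = 115.778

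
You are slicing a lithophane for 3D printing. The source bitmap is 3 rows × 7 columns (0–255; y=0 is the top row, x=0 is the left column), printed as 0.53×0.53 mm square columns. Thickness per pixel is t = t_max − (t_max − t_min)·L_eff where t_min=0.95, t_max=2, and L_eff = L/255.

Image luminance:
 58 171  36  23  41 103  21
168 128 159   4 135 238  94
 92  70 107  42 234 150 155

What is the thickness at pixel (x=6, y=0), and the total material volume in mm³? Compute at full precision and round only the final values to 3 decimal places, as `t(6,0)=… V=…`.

span = t_max - t_min = 2 - 0.95 = 1.050
L(6,0) = 21, L_eff = 21/255 = 0.082353
t(6,0) = 2 - 1.050·0.082353 = 1.914
Σt over all 3·7 pixels = 55797/1700 ≈ 32.8217647
V = pitch²·Σt = 0.53²·55797/1700 = 9.220

t(6,0)=1.914 V=9.220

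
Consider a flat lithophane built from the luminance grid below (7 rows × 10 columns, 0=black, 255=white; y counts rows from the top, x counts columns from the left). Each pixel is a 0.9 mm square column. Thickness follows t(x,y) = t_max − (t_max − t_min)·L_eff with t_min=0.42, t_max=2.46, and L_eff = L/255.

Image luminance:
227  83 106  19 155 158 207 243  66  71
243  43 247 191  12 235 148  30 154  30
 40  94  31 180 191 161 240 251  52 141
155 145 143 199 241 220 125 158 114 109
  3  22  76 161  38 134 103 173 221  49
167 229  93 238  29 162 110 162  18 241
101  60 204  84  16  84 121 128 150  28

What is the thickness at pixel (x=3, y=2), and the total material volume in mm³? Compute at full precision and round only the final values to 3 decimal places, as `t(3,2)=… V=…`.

span = t_max - t_min = 2.46 - 0.42 = 2.040
L(3,2) = 180, L_eff = 180/255 = 0.705882
t(3,2) = 2.46 - 2.040·0.705882 = 1.020
Σt over all 7·10 pixels = 99.696
V = pitch²·Σt = 0.9²·99.696 = 80.754

t(3,2)=1.020 V=80.754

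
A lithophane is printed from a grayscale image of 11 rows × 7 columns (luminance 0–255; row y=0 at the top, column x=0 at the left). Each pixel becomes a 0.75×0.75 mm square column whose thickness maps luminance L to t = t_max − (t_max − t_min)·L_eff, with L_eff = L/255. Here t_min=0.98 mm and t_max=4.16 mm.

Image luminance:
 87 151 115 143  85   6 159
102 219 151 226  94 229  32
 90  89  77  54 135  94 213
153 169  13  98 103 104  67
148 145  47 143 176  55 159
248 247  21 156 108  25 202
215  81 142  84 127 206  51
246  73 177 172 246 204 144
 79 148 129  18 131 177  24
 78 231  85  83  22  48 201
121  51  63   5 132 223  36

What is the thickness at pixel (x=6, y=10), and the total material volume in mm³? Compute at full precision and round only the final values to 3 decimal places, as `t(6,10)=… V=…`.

t(6,10)=3.711 V=114.305

span = t_max - t_min = 4.16 - 0.98 = 3.180
L(6,10) = 36, L_eff = 36/255 = 0.141176
t(6,10) = 4.16 - 3.180·0.141176 = 3.711
Σt over all 11·7 pixels = 863637/4250 ≈ 203.2087059
V = pitch²·Σt = 0.75²·863637/4250 = 114.305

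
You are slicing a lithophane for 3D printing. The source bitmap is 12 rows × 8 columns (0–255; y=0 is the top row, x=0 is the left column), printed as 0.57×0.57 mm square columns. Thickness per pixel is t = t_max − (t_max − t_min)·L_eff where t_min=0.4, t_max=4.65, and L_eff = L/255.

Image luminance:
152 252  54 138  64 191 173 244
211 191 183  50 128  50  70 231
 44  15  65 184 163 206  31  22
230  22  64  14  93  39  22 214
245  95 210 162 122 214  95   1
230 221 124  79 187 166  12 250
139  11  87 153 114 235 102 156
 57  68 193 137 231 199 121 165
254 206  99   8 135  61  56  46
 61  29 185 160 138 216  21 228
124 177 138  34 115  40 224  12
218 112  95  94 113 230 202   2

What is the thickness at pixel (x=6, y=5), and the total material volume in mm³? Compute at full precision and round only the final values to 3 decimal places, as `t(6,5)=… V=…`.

span = t_max - t_min = 4.65 - 0.4 = 4.250
L(6,5) = 12, L_eff = 12/255 = 0.047059
t(6,5) = 4.65 - 4.250·0.047059 = 4.450
Σt over all 12·8 pixels = 728/3 ≈ 242.6666667
V = pitch²·Σt = 0.57²·728/3 = 78.842

t(6,5)=4.450 V=78.842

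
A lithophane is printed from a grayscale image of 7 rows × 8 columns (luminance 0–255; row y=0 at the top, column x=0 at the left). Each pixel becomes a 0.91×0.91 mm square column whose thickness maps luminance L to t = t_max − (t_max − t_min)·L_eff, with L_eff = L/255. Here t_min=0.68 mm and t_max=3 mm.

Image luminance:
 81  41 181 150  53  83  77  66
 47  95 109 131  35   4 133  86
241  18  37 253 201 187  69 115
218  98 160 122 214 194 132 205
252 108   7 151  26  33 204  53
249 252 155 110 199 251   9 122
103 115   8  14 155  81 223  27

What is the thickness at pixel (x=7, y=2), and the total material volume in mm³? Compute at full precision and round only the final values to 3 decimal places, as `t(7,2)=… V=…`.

span = t_max - t_min = 3 - 0.68 = 2.320
L(7,2) = 115, L_eff = 115/255 = 0.450980
t(7,2) = 3 - 2.320·0.450980 = 1.954
Σt over all 7·8 pixels = 679906/6375 ≈ 106.6519216
V = pitch²·Σt = 0.91²·679906/6375 = 88.318

t(7,2)=1.954 V=88.318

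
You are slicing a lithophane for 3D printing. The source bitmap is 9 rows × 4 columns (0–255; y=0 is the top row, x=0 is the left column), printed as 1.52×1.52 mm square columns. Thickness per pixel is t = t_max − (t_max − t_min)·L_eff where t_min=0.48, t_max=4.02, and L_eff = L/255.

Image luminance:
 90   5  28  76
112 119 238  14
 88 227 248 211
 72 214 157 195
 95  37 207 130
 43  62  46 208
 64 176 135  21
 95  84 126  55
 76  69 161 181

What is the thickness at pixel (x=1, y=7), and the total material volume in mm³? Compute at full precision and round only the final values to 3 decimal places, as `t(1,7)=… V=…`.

t(1,7)=2.854 V=200.774

span = t_max - t_min = 4.02 - 0.48 = 3.540
L(1,7) = 84, L_eff = 84/255 = 0.329412
t(1,7) = 4.02 - 3.540·0.329412 = 2.854
Σt over all 9·4 pixels = 86.9
V = pitch²·Σt = 1.52²·86.9 = 200.774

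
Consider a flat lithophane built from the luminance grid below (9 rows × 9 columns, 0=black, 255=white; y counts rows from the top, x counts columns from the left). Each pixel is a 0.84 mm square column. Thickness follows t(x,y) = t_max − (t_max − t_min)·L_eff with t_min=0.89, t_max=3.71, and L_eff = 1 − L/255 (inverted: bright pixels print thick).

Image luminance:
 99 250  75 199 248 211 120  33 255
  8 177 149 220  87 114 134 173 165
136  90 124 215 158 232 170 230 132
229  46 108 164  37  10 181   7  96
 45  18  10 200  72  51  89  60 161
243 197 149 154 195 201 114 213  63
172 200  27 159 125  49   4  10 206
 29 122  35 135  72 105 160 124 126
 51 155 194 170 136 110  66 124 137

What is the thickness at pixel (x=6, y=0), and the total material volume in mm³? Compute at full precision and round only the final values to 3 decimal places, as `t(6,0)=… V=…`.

span = t_max - t_min = 3.71 - 0.89 = 2.820
L(6,0) = 120, L_eff = 1 - 120/255 = 0.529412 (inverted)
t(6,0) = 3.71 - 2.820·0.529412 = 2.217
Σt over all 9·9 pixels = 316569/1700 ≈ 186.2170588
V = pitch²·Σt = 0.84²·316569/1700 = 131.395

t(6,0)=2.217 V=131.395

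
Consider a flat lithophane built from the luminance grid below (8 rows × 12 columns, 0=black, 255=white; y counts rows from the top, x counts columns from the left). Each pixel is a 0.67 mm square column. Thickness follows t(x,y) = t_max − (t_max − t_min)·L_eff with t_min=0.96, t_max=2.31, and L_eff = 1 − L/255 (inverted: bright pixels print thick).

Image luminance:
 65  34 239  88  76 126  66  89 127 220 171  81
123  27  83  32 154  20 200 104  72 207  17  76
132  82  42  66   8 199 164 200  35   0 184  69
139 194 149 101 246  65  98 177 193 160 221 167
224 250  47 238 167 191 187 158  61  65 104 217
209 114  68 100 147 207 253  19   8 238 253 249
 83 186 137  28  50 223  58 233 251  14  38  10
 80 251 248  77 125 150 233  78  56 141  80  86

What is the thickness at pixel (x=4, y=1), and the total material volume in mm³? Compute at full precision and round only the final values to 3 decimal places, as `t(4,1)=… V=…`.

span = t_max - t_min = 2.31 - 0.96 = 1.350
L(4,1) = 154, L_eff = 1 - 154/255 = 0.396078 (inverted)
t(4,1) = 2.31 - 1.350·0.396078 = 1.775
Σt over all 8·12 pixels = 133587/850 ≈ 157.1611765
V = pitch²·Σt = 0.67²·133587/850 = 70.550

t(4,1)=1.775 V=70.550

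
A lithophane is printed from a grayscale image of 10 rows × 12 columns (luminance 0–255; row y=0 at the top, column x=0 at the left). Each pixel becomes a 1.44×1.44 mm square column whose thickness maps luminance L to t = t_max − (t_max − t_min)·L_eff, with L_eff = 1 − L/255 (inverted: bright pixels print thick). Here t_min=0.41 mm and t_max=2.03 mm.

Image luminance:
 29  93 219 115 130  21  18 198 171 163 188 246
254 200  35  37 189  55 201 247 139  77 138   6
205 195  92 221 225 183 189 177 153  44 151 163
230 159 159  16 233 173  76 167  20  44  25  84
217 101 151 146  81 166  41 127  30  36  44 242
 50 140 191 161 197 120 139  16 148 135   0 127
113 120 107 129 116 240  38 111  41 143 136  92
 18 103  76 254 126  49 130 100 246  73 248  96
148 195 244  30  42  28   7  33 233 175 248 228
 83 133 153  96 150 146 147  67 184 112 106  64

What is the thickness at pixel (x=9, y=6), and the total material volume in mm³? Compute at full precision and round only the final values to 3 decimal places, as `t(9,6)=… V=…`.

span = t_max - t_min = 2.03 - 0.41 = 1.620
L(9,6) = 143, L_eff = 1 - 143/255 = 0.439216 (inverted)
t(9,6) = 2.03 - 1.620·0.439216 = 1.318
Σt over all 10·12 pixels = 311316/2125 ≈ 146.5016471
V = pitch²·Σt = 1.44²·311316/2125 = 303.786

t(9,6)=1.318 V=303.786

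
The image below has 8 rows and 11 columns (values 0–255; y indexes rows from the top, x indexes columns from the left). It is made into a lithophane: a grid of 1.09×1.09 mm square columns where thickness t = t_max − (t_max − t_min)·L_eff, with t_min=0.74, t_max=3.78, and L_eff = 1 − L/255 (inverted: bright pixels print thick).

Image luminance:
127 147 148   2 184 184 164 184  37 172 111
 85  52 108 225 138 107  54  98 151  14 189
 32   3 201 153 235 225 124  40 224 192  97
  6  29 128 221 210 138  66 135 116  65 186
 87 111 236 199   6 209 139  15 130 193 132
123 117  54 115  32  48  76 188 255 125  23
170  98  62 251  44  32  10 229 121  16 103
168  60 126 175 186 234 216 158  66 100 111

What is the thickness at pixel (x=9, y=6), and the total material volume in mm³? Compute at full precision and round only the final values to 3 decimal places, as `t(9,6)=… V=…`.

span = t_max - t_min = 3.78 - 0.74 = 3.040
L(9,6) = 16, L_eff = 1 - 16/255 = 0.937255 (inverted)
t(9,6) = 3.78 - 3.040·0.937255 = 0.931
Σt over all 8·11 pixels = 1240196/6375 ≈ 194.5405490
V = pitch²·Σt = 1.09²·1240196/6375 = 231.134

t(9,6)=0.931 V=231.134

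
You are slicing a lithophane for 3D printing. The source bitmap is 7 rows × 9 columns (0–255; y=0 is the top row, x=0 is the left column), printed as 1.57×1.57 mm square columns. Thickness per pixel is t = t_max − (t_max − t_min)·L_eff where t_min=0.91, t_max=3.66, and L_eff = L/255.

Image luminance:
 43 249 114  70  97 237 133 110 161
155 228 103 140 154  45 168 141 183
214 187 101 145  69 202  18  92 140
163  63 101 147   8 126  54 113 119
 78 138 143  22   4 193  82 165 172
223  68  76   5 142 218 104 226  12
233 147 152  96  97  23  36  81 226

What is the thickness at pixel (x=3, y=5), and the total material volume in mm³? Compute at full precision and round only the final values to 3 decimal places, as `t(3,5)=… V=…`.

span = t_max - t_min = 3.66 - 0.91 = 2.750
L(3,5) = 5, L_eff = 5/255 = 0.019608
t(3,5) = 3.66 - 2.750·0.019608 = 3.606
Σt over all 7·9 pixels = 249811/1700 ≈ 146.9476471
V = pitch²·Σt = 1.57²·249811/1700 = 362.211

t(3,5)=3.606 V=362.211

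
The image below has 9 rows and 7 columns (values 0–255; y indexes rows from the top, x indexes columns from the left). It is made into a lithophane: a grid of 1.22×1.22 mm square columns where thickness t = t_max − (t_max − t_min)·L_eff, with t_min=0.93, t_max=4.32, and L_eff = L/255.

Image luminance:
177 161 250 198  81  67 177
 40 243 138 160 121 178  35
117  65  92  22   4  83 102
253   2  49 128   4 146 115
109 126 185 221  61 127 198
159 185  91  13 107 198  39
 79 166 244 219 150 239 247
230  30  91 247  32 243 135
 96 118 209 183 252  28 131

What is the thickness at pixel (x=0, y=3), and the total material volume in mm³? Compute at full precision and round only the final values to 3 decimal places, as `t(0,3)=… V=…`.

t(0,3)=0.957 V=238.952

span = t_max - t_min = 4.32 - 0.93 = 3.390
L(0,3) = 253, L_eff = 253/255 = 0.992157
t(0,3) = 4.32 - 3.390·0.992157 = 0.957
Σt over all 9·7 pixels = 341153/2125 ≈ 160.5425882
V = pitch²·Σt = 1.22²·341153/2125 = 238.952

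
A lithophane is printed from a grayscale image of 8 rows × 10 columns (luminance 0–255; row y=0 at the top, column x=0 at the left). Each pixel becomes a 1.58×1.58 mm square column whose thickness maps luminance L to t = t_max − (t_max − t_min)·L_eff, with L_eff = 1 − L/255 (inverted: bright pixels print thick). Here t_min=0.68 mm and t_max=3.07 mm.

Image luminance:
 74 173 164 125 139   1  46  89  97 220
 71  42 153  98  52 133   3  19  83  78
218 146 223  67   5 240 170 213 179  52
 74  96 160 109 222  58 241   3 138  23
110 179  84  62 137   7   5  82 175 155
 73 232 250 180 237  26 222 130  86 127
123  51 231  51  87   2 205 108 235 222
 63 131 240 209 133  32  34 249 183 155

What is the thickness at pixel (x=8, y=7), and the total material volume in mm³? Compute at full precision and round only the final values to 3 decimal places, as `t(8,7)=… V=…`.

span = t_max - t_min = 3.07 - 0.68 = 2.390
L(8,7) = 183, L_eff = 1 - 183/255 = 0.282353 (inverted)
t(8,7) = 3.07 - 2.390·0.282353 = 2.395
Σt over all 8·10 pixels = 37294/255 ≈ 146.2509804
V = pitch²·Σt = 1.58²·37294/255 = 365.101

t(8,7)=2.395 V=365.101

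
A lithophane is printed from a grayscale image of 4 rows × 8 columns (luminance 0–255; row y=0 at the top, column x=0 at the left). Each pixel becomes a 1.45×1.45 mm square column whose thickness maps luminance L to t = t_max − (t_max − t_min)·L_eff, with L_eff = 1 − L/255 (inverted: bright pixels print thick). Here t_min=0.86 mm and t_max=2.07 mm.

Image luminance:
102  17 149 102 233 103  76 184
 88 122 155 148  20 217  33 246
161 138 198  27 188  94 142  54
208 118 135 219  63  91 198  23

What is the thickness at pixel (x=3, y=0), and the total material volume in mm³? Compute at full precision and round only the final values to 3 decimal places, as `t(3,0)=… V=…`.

span = t_max - t_min = 2.07 - 0.86 = 1.210
L(3,0) = 102, L_eff = 1 - 102/255 = 0.600000 (inverted)
t(3,0) = 2.07 - 1.210·0.600000 = 1.344
Σt over all 4·8 pixels = 298013/6375 ≈ 46.7471373
V = pitch²·Σt = 1.45²·298013/6375 = 98.286

t(3,0)=1.344 V=98.286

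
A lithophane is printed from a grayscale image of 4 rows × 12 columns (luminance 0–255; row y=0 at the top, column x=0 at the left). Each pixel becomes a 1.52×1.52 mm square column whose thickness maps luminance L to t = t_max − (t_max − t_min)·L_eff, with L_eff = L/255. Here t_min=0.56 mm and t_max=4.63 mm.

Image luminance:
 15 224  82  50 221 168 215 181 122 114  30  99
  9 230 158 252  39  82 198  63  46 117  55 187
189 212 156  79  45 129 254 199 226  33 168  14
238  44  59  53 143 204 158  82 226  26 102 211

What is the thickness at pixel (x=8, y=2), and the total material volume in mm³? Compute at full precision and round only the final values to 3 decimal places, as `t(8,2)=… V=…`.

t(8,2)=1.023 V=284.575

span = t_max - t_min = 4.63 - 0.56 = 4.070
L(8,2) = 226, L_eff = 226/255 = 0.886275
t(8,2) = 4.63 - 4.070·0.886275 = 1.023
Σt over all 4·12 pixels = 1046957/8500 ≈ 123.1714118
V = pitch²·Σt = 1.52²·1046957/8500 = 284.575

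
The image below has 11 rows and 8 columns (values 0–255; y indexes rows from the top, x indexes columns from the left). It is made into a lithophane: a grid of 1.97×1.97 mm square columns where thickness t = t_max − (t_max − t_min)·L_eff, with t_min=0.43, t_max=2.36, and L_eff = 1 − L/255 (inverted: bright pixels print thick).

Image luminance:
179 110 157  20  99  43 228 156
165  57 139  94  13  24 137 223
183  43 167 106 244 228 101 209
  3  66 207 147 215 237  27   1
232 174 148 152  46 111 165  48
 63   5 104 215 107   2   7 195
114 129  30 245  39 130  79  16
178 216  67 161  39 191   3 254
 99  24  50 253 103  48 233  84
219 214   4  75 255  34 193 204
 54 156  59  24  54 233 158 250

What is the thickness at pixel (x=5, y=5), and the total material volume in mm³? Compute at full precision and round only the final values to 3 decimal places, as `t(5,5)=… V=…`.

span = t_max - t_min = 2.36 - 0.43 = 1.930
L(5,5) = 2, L_eff = 1 - 2/255 = 0.992157 (inverted)
t(5,5) = 2.36 - 1.930·0.992157 = 0.445
Σt over all 11·8 pixels = 1014703/8500 ≈ 119.3768235
V = pitch²·Σt = 1.97²·1014703/8500 = 463.290

t(5,5)=0.445 V=463.290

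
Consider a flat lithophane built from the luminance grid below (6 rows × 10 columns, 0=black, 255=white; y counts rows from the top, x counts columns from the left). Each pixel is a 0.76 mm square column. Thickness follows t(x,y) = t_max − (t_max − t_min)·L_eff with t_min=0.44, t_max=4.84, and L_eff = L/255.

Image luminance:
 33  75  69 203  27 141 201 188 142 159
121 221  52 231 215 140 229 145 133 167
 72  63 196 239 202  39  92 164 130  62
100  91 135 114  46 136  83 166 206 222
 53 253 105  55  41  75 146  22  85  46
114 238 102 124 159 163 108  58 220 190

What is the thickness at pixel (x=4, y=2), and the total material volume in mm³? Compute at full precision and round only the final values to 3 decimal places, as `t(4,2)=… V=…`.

span = t_max - t_min = 4.84 - 0.44 = 4.400
L(4,2) = 202, L_eff = 202/255 = 0.792157
t(4,2) = 4.84 - 4.400·0.792157 = 1.355
Σt over all 6·10 pixels = 198506/1275 ≈ 155.6909804
V = pitch²·Σt = 0.76²·198506/1275 = 89.927

t(4,2)=1.355 V=89.927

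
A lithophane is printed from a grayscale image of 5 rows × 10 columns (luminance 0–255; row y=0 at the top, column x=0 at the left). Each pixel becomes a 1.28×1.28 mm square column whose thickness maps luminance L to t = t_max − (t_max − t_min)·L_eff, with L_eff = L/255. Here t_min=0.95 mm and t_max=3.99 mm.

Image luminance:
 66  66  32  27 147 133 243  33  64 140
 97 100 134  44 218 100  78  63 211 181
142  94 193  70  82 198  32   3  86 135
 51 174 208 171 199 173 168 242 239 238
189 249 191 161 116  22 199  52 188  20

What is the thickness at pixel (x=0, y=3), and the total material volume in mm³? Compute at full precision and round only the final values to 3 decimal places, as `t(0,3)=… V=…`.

span = t_max - t_min = 3.99 - 0.95 = 3.040
L(0,3) = 51, L_eff = 51/255 = 0.200000
t(0,3) = 3.99 - 3.040·0.200000 = 3.382
Σt over all 5·10 pixels = 520467/4250 ≈ 122.4628235
V = pitch²·Σt = 1.28²·520467/4250 = 200.643

t(0,3)=3.382 V=200.643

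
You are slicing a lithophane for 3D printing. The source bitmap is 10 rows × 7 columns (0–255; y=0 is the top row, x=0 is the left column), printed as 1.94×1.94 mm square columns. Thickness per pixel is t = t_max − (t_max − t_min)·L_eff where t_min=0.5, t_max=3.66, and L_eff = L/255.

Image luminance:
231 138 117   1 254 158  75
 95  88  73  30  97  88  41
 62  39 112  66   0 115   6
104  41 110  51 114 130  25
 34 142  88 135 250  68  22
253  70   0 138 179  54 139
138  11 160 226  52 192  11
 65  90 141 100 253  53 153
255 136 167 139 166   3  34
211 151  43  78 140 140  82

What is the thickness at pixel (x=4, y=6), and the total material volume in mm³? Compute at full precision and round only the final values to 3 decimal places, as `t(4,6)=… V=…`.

span = t_max - t_min = 3.66 - 0.5 = 3.160
L(4,6) = 52, L_eff = 52/255 = 0.203922
t(4,6) = 3.66 - 3.160·0.203922 = 3.016
Σt over all 10·7 pixels = 1046858/6375 ≈ 164.2130196
V = pitch²·Σt = 1.94²·1046858/6375 = 618.032

t(4,6)=3.016 V=618.032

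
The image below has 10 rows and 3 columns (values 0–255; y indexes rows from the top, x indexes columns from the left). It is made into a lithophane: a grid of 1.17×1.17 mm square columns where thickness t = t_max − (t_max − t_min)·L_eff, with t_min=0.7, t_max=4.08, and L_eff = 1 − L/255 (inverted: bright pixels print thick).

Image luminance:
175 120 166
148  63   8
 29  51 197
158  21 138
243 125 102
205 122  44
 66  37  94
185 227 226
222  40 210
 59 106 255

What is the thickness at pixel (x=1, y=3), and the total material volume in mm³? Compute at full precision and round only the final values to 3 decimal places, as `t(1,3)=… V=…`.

t(1,3)=0.978 V=98.459

span = t_max - t_min = 4.08 - 0.7 = 3.380
L(1,3) = 21, L_eff = 1 - 21/255 = 0.917647 (inverted)
t(1,3) = 4.08 - 3.380·0.917647 = 0.978
Σt over all 10·3 pixels = 26972/375 ≈ 71.9253333
V = pitch²·Σt = 1.17²·26972/375 = 98.459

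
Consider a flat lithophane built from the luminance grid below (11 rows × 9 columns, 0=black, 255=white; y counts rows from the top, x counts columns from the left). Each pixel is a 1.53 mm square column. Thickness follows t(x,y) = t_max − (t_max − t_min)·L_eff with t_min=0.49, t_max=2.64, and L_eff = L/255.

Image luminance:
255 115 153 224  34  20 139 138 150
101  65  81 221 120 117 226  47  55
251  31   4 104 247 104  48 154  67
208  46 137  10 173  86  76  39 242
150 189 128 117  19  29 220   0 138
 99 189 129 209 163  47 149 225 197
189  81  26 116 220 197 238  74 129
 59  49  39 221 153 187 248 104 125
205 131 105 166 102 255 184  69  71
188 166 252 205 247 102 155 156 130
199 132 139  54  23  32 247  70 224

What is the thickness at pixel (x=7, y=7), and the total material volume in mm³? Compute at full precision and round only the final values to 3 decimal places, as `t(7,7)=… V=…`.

t(7,7)=1.763 V=352.296

span = t_max - t_min = 2.64 - 0.49 = 2.150
L(7,7) = 104, L_eff = 104/255 = 0.407843
t(7,7) = 2.64 - 2.150·0.407843 = 1.763
Σt over all 11·9 pixels = 255843/1700 ≈ 150.4958824
V = pitch²·Σt = 1.53²·255843/1700 = 352.296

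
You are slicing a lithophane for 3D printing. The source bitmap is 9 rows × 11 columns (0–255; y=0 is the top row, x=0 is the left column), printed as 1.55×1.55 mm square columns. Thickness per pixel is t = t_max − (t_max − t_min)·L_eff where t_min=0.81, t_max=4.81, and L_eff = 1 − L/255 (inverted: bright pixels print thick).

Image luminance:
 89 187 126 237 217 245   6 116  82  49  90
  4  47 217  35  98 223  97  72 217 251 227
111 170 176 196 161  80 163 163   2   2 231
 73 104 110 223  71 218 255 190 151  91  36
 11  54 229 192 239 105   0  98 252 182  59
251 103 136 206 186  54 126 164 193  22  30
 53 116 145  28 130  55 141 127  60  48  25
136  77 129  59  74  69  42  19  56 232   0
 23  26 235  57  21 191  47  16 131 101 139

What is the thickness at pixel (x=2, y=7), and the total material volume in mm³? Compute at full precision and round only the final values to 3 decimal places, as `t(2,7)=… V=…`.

span = t_max - t_min = 4.81 - 0.81 = 4.000
L(2,7) = 129, L_eff = 1 - 129/255 = 0.494118 (inverted)
t(2,7) = 4.81 - 4.000·0.494118 = 2.834
Σt over all 9·11 pixels = 1337689/5100 ≈ 262.2919608
V = pitch²·Σt = 1.55²·1337689/5100 = 630.156

t(2,7)=2.834 V=630.156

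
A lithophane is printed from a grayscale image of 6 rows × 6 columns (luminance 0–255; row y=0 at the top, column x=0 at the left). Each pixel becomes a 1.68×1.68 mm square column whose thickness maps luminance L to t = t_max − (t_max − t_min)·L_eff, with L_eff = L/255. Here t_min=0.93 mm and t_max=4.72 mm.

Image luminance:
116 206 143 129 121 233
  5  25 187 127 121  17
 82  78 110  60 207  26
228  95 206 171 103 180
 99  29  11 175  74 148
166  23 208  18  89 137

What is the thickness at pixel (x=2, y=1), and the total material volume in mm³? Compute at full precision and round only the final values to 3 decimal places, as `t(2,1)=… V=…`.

t(2,1)=1.941 V=305.370

span = t_max - t_min = 4.72 - 0.93 = 3.790
L(2,1) = 187, L_eff = 187/255 = 0.733333
t(2,1) = 4.72 - 3.790·0.733333 = 1.941
Σt over all 6·6 pixels = 2758973/25500 ≈ 108.1950196
V = pitch²·Σt = 1.68²·2758973/25500 = 305.370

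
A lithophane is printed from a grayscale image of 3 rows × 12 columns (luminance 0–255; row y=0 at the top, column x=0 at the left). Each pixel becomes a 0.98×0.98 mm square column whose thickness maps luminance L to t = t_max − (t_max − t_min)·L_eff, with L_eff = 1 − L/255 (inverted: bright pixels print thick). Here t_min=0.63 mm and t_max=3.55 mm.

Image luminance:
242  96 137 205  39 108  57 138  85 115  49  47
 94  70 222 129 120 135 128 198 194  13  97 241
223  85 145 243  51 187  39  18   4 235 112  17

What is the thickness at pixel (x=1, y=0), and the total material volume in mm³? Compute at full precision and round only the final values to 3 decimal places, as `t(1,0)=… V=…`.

t(1,0)=1.729 V=69.269

span = t_max - t_min = 3.55 - 0.63 = 2.920
L(1,0) = 96, L_eff = 1 - 96/255 = 0.623529 (inverted)
t(1,0) = 3.55 - 2.920·0.623529 = 1.729
Σt over all 3·12 pixels = 27047/375 ≈ 72.1253333
V = pitch²·Σt = 0.98²·27047/375 = 69.269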